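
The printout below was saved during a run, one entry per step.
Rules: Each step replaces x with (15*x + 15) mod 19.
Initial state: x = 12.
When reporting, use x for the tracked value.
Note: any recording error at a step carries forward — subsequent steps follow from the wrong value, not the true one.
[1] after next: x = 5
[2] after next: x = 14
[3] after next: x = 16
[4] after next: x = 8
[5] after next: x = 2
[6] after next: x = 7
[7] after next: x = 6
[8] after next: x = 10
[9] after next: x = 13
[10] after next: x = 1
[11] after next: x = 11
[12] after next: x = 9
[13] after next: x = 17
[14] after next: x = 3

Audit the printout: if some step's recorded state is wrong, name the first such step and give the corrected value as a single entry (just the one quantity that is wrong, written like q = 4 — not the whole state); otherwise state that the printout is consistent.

step 1: x = (15*12 + 15) mod 19 = 5 -> consistent with the printout
step 2: x = (15*5 + 15) mod 19 = 14 -> same as recorded
step 3: x = (15*14 + 15) mod 19 = 16 -> same as recorded
step 4: x = (15*16 + 15) mod 19 = 8 -> same as recorded
step 5: x = (15*8 + 15) mod 19 = 2 -> same as recorded
step 6: x = (15*2 + 15) mod 19 = 7 -> no discrepancy
step 7: x = (15*7 + 15) mod 19 = 6 -> in agreement
step 8: x = (15*6 + 15) mod 19 = 10 -> agrees with the printout
step 9: x = (15*10 + 15) mod 19 = 13 -> confirmed correct
step 10: x = (15*13 + 15) mod 19 = 1 -> matches
step 11: x = (15*1 + 15) mod 19 = 11 -> consistent with the printout
step 12: x = (15*11 + 15) mod 19 = 9 -> in agreement
step 13: x = (15*9 + 15) mod 19 = 17 -> no discrepancy
step 14: x = (15*17 + 15) mod 19 = 4 -> not what was recorded
Step 14 is the first one off; corrected, x = 4.

step 14, x = 4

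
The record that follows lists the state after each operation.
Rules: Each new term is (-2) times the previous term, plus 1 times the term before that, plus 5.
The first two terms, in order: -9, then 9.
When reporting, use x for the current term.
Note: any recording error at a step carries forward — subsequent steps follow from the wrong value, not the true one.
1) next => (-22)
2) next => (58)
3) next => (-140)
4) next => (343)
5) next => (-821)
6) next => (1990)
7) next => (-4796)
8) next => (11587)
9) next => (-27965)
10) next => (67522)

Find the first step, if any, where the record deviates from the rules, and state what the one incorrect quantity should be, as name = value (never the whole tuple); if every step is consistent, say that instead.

step 3, x = -133

Recomputing the run from the initial state:
step 1: x = -22
step 2: x = 58
step 3: x = -133
step 4: x = 329
step 5: x = -786
step 6: x = 1906
step 7: x = -4593
step 8: x = 11097
step 9: x = -26782
step 10: x = 64666
The first disagreement with the record is at step 3, where the value should be x = -133.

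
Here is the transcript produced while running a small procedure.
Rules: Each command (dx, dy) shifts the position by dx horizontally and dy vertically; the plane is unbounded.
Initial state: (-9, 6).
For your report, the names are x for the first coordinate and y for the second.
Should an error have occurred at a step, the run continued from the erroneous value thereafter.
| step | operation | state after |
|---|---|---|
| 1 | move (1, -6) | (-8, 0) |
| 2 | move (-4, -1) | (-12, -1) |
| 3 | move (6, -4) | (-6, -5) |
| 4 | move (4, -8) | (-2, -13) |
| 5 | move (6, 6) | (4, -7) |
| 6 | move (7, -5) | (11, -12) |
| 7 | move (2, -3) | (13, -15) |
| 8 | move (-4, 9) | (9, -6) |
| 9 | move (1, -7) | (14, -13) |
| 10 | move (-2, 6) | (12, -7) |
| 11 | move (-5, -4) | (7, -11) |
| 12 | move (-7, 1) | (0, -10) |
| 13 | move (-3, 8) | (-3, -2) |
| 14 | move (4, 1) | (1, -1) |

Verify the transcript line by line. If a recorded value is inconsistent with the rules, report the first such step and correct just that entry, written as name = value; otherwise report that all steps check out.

step 9, x = 10

Step 1: x = -9 + (1) = -8, y = 6 + (-6) = 0 — agrees with the transcript.
Step 2: x = -8 + (-4) = -12, y = 0 + (-1) = -1 — consistent with the transcript.
Step 3: x = -12 + (6) = -6, y = -1 + (-4) = -5 — confirmed correct.
Step 4: x = -6 + (4) = -2, y = -5 + (-8) = -13 — verified.
Step 5: x = -2 + (6) = 4, y = -13 + (6) = -7 — checks out.
Step 6: x = 4 + (7) = 11, y = -7 + (-5) = -12 — checks out.
Step 7: x = 11 + (2) = 13, y = -12 + (-3) = -15 — in agreement.
Step 8: x = 13 + (-4) = 9, y = -15 + (9) = -6 — consistent with the transcript.
Step 9: x = 9 + (1) = 10, y = -6 + (-7) = -13 — first mismatch against the transcript.
So the first discrepancy is step 9, where the right value is x = 10.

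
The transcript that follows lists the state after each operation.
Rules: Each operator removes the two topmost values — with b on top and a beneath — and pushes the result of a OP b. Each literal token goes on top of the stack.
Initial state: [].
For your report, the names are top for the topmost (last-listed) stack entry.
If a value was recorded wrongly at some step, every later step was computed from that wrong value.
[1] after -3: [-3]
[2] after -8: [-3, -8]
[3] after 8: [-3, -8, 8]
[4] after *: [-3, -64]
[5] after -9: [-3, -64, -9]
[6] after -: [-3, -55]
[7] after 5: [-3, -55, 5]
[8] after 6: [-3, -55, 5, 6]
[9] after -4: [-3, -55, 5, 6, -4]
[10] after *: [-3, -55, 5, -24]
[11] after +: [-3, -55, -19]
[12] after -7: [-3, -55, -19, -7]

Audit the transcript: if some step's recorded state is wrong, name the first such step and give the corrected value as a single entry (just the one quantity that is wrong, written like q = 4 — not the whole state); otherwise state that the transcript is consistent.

step 1: push -3: top = -3 -> verified
step 2: push -8: top = -8 -> exactly as logged
step 3: push 8: top = 8 -> no discrepancy
step 4: -8 * 8 = -64 -> agrees with the transcript
step 5: push -9: top = -9 -> verified
step 6: -64 - -9 = -55 -> in agreement
step 7: push 5: top = 5 -> same as recorded
step 8: push 6: top = 6 -> in agreement
step 9: push -4: top = -4 -> exactly as logged
step 10: 6 * -4 = -24 -> in agreement
step 11: 5 + -24 = -19 -> matches
step 12: push -7: top = -7 -> matches
Each recorded entry agrees with the recomputation.

no error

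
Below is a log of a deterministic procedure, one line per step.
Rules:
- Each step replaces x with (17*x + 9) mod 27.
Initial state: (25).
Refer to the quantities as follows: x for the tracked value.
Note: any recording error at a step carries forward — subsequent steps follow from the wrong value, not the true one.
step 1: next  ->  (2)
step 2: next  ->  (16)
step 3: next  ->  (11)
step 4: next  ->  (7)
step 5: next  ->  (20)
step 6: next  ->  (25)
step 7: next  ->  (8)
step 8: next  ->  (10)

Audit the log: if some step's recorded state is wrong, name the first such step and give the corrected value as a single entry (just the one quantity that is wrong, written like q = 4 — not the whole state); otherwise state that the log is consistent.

step 7, x = 2

Step 1: x = (17*25 + 9) mod 27 = 2 — verified.
Step 2: x = (17*2 + 9) mod 27 = 16 — in agreement.
Step 3: x = (17*16 + 9) mod 27 = 11 — verified.
Step 4: x = (17*11 + 9) mod 27 = 7 — verified.
Step 5: x = (17*7 + 9) mod 27 = 20 — matches.
Step 6: x = (17*20 + 9) mod 27 = 25 — exactly as logged.
Step 7: x = (17*25 + 9) mod 27 = 2 — not what was recorded.
That makes step 7 the first incorrect line — x = 2 is what it should show.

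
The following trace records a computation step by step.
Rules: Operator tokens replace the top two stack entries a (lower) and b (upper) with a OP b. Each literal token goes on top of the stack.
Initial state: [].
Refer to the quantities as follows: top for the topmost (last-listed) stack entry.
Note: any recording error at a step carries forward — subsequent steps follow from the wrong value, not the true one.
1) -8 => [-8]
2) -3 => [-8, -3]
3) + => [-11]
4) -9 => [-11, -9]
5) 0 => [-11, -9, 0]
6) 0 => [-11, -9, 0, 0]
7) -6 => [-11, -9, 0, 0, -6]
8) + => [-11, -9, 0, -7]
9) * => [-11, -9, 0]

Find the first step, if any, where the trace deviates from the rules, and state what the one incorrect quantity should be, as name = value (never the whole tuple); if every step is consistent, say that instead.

step 1: push -8: top = -8 -> agrees with the trace
step 2: push -3: top = -3 -> verified
step 3: -8 + -3 = -11 -> confirmed correct
step 4: push -9: top = -9 -> verified
step 5: push 0: top = 0 -> same as recorded
step 6: push 0: top = 0 -> confirmed correct
step 7: push -6: top = -6 -> matches
step 8: 0 + -6 = -6 -> first mismatch against the trace
First deviation found at step 8; the corrected entry is top = -6.

step 8, top = -6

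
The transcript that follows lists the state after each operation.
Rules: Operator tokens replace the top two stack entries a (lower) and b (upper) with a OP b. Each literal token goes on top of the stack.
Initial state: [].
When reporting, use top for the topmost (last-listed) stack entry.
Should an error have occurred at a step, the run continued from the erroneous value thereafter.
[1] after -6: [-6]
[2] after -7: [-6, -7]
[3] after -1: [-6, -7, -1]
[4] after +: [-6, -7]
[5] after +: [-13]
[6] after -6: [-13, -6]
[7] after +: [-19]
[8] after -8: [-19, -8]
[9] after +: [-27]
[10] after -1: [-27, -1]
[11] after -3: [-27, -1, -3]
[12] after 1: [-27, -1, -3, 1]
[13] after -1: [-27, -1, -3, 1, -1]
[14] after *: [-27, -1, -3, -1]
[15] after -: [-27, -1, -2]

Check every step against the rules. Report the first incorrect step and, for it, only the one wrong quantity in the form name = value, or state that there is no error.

step 4, top = -8

Step 1: push -6: top = -6 — consistent with the transcript.
Step 2: push -7: top = -7 — exactly as logged.
Step 3: push -1: top = -1 — same as recorded.
Step 4: -7 + -1 = -8 — the entry is off here.
First deviation found at step 4; the corrected entry is top = -8.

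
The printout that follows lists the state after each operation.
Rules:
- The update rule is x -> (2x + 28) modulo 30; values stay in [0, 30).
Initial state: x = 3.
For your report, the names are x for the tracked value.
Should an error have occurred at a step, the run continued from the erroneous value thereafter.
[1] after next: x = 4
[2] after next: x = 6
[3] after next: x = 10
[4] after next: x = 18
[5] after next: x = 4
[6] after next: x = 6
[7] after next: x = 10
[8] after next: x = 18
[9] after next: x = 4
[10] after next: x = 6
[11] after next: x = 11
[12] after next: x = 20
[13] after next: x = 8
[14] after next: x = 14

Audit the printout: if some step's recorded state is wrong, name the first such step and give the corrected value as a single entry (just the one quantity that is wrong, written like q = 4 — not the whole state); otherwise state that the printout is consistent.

step 11, x = 10

Recomputing the run from the initial state:
step 1: x = 4
step 2: x = 6
step 3: x = 10
step 4: x = 18
step 5: x = 4
step 6: x = 6
step 7: x = 10
step 8: x = 18
step 9: x = 4
step 10: x = 6
step 11: x = 10
step 12: x = 18
step 13: x = 4
step 14: x = 6
The first disagreement with the printout is at step 11, where the value should be x = 10.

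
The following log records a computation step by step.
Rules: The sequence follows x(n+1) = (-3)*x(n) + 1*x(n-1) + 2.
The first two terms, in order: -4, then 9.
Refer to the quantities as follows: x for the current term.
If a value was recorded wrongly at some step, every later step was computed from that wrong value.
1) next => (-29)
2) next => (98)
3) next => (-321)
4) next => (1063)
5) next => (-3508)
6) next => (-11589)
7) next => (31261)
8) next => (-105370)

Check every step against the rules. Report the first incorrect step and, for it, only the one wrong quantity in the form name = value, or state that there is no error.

step 6, x = 11589

1. x = -3*(9) + (1)*(-4) + (2) = -29 (matches)
2. x = -3*(-29) + (1)*(9) + (2) = 98 (in agreement)
3. x = -3*(98) + (1)*(-29) + (2) = -321 (confirmed correct)
4. x = -3*(-321) + (1)*(98) + (2) = 1063 (same as recorded)
5. x = -3*(1063) + (1)*(-321) + (2) = -3508 (same as recorded)
6. x = -3*(-3508) + (1)*(1063) + (2) = 11589 (the log has a different value)
First incorrect step: 6; the correct value is x = 11589.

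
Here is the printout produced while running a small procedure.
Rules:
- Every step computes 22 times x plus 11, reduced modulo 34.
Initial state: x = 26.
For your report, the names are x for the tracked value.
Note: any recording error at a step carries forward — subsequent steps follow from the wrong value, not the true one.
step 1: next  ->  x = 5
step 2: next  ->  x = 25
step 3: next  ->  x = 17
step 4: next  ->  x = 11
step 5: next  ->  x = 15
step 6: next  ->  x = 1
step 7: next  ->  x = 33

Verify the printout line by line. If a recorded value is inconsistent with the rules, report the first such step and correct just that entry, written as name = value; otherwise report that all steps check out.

Recomputing the run from the initial state:
step 1: x = 5
step 2: x = 19
step 3: x = 21
step 4: x = 31
step 5: x = 13
step 6: x = 25
step 7: x = 17
The first disagreement with the printout is at step 2, where the value should be x = 19.

step 2, x = 19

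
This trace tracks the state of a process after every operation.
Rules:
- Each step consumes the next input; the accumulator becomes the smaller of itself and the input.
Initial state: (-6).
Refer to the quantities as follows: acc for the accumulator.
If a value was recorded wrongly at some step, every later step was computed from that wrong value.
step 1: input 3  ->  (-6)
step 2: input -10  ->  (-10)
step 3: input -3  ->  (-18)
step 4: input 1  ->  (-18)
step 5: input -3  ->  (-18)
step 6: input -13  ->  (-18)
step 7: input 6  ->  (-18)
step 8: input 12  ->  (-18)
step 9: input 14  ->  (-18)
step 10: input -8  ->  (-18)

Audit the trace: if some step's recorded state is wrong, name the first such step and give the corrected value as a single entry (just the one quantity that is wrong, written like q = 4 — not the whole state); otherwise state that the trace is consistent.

step 3, acc = -10

Step 1: acc = min(-6, 3) = -6 — checks out.
Step 2: acc = min(-6, -10) = -10 — verified.
Step 3: acc = min(-10, -3) = -10 — first mismatch against the trace.
First incorrect step: 3; the correct value is acc = -10.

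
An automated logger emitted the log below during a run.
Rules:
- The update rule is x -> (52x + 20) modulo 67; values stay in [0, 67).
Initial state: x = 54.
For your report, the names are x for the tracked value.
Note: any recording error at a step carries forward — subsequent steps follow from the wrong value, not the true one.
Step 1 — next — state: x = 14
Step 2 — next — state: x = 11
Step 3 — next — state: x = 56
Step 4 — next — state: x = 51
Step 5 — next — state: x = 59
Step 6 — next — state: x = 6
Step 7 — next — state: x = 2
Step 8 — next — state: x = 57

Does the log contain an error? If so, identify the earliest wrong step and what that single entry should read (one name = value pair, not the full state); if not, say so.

Recomputing the run from the initial state:
step 1: x = 14
step 2: x = 11
step 3: x = 56
step 4: x = 51
step 5: x = 59
step 6: x = 6
step 7: x = 64
step 8: x = 65
The first disagreement with the log is at step 7, where the value should be x = 64.

step 7, x = 64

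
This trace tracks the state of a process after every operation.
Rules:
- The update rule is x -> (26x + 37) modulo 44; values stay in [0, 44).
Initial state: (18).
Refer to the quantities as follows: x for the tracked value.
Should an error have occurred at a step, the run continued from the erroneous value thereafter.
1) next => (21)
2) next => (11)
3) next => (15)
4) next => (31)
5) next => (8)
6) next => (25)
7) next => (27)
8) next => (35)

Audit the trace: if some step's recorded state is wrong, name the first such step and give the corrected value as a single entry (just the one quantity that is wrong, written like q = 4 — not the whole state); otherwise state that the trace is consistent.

step 5, x = 7

Recomputing the run from the initial state:
step 1: x = 21
step 2: x = 11
step 3: x = 15
step 4: x = 31
step 5: x = 7
step 6: x = 43
step 7: x = 11
step 8: x = 15
The first disagreement with the trace is at step 5, where the value should be x = 7.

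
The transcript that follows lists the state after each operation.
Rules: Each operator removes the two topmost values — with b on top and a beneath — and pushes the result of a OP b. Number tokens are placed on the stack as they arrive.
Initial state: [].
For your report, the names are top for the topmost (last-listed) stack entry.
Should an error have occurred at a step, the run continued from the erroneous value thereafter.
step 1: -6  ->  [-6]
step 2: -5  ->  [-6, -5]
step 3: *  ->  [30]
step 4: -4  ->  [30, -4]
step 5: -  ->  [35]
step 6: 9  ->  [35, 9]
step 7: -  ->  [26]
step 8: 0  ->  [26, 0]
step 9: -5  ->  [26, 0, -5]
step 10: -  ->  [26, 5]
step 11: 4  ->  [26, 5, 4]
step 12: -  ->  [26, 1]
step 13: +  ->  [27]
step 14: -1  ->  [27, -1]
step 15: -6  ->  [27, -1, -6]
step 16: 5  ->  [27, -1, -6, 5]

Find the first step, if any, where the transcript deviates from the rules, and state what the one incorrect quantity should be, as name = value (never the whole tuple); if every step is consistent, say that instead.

step 1: push -6: top = -6 -> exactly as logged
step 2: push -5: top = -5 -> in agreement
step 3: -6 * -5 = 30 -> checks out
step 4: push -4: top = -4 -> same as recorded
step 5: 30 - -4 = 34 -> the entry is off here
That makes step 5 the first incorrect line — top = 34 is what it should show.

step 5, top = 34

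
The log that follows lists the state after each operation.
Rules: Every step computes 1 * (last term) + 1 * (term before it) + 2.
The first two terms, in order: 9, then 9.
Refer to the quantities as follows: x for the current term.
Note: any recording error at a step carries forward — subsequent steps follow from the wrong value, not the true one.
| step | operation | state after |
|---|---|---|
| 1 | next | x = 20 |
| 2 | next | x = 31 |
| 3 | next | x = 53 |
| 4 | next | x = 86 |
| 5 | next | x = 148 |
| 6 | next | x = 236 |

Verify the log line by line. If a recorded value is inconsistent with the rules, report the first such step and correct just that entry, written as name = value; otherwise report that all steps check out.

step 1: x = 1*(9) + (1)*(9) + (2) = 20 -> no discrepancy
step 2: x = 1*(20) + (1)*(9) + (2) = 31 -> exactly as logged
step 3: x = 1*(31) + (1)*(20) + (2) = 53 -> matches
step 4: x = 1*(53) + (1)*(31) + (2) = 86 -> exactly as logged
step 5: x = 1*(86) + (1)*(53) + (2) = 141 -> the log disagrees here
The audit stops at step 5: the recorded entry is wrong and should be x = 141.

step 5, x = 141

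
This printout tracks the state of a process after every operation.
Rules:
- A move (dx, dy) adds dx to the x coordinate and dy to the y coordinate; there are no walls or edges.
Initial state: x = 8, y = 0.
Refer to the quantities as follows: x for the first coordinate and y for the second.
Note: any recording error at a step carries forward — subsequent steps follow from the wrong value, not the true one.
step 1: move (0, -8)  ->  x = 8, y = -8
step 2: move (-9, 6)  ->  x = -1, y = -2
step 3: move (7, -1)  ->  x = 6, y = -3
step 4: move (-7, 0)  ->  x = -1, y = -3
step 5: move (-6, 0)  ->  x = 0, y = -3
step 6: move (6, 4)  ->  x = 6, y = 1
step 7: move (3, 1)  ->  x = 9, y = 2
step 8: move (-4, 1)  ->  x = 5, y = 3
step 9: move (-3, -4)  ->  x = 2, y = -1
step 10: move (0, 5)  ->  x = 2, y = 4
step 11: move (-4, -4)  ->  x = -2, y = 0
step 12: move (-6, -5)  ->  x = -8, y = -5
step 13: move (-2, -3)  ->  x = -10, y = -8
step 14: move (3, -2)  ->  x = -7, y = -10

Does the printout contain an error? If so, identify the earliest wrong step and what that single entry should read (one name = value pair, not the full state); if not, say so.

step 5, x = -7

Step 1: x = 8 + (0) = 8, y = 0 + (-8) = -8 — exactly as logged.
Step 2: x = 8 + (-9) = -1, y = -8 + (6) = -2 — matches.
Step 3: x = -1 + (7) = 6, y = -2 + (-1) = -3 — verified.
Step 4: x = 6 + (-7) = -1, y = -3 + (0) = -3 — verified.
Step 5: x = -1 + (-6) = -7, y = -3 + (0) = -3 — a discrepancy with the printout.
First incorrect step: 5; the correct value is x = -7.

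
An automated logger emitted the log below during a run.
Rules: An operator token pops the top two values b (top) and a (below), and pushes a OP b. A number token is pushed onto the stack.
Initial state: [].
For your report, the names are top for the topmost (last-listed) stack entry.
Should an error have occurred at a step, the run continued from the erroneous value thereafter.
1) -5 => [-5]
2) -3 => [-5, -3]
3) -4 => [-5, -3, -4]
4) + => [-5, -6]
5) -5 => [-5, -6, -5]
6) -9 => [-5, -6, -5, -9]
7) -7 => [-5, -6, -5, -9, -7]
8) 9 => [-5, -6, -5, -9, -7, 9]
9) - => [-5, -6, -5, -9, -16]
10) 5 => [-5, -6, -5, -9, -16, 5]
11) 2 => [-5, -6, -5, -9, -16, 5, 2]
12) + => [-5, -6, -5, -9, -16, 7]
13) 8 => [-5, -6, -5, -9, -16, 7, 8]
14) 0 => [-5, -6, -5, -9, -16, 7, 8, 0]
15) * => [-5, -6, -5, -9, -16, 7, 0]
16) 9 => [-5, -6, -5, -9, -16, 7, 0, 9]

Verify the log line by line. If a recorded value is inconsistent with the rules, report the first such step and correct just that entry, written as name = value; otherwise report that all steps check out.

1. push -5: top = -5 (checks out)
2. push -3: top = -3 (matches)
3. push -4: top = -4 (agrees with the log)
4. -3 + -4 = -7 (the entry is off here)
Conclusion: step 4 carries the first error; the entry should be top = -7.

step 4, top = -7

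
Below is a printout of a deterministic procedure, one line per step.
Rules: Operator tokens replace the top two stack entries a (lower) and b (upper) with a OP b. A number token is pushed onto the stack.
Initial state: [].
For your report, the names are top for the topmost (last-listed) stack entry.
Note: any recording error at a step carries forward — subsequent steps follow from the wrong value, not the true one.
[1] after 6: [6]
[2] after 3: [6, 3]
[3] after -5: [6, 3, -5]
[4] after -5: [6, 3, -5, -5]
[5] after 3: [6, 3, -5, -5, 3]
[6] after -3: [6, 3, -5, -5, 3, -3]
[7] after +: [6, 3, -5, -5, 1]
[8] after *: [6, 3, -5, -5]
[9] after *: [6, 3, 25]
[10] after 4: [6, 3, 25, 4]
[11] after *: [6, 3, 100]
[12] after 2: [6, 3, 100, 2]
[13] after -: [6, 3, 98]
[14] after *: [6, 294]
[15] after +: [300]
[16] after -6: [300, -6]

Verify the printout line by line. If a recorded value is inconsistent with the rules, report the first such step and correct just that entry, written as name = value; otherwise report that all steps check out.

Step 1: push 6: top = 6 — consistent with the printout.
Step 2: push 3: top = 3 — agrees with the printout.
Step 3: push -5: top = -5 — confirmed correct.
Step 4: push -5: top = -5 — in agreement.
Step 5: push 3: top = 3 — same as recorded.
Step 6: push -3: top = -3 — confirmed correct.
Step 7: 3 + -3 = 0 — a discrepancy with the printout.
First incorrect step: 7; the correct value is top = 0.

step 7, top = 0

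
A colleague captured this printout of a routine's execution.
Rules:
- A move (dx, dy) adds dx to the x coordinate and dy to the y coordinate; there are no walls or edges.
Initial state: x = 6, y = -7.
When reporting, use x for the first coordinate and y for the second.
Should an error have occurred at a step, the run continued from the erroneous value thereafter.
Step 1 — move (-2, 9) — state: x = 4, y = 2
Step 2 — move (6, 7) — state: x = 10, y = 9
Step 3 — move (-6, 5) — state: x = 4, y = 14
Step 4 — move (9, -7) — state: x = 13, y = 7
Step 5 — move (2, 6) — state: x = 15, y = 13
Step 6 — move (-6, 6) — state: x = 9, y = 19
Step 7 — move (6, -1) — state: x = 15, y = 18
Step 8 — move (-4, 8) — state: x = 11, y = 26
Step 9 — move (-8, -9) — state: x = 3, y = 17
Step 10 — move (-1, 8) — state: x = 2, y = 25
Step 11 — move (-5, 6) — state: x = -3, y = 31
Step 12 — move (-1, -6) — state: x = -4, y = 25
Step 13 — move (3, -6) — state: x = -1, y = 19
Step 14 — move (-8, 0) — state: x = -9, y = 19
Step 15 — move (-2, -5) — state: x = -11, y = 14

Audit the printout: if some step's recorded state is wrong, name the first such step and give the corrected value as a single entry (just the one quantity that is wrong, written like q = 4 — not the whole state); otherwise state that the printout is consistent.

step 1: x = 6 + (-2) = 4, y = -7 + (9) = 2 -> agrees with the printout
step 2: x = 4 + (6) = 10, y = 2 + (7) = 9 -> agrees with the printout
step 3: x = 10 + (-6) = 4, y = 9 + (5) = 14 -> exactly as logged
step 4: x = 4 + (9) = 13, y = 14 + (-7) = 7 -> same as recorded
step 5: x = 13 + (2) = 15, y = 7 + (6) = 13 -> same as recorded
step 6: x = 15 + (-6) = 9, y = 13 + (6) = 19 -> checks out
step 7: x = 9 + (6) = 15, y = 19 + (-1) = 18 -> checks out
step 8: x = 15 + (-4) = 11, y = 18 + (8) = 26 -> checks out
step 9: x = 11 + (-8) = 3, y = 26 + (-9) = 17 -> same as recorded
step 10: x = 3 + (-1) = 2, y = 17 + (8) = 25 -> verified
step 11: x = 2 + (-5) = -3, y = 25 + (6) = 31 -> agrees with the printout
step 12: x = -3 + (-1) = -4, y = 31 + (-6) = 25 -> confirmed correct
step 13: x = -4 + (3) = -1, y = 25 + (-6) = 19 -> no discrepancy
step 14: x = -1 + (-8) = -9, y = 19 + (0) = 19 -> consistent with the printout
step 15: x = -9 + (-2) = -11, y = 19 + (-5) = 14 -> no discrepancy
Every step is consistent.

no error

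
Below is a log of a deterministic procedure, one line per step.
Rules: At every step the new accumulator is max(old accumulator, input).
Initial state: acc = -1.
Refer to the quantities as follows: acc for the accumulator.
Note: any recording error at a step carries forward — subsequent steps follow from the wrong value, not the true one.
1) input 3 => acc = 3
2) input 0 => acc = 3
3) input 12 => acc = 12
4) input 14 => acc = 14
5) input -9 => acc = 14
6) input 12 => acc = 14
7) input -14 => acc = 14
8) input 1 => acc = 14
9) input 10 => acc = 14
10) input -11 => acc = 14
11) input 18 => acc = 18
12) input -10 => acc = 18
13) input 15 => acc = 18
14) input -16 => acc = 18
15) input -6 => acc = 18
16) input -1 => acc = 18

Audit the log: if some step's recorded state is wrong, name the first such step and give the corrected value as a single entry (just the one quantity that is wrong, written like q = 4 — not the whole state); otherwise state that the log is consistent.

Recomputing the run from the initial state:
step 1: acc = 3
step 2: acc = 3
step 3: acc = 12
step 4: acc = 14
step 5: acc = 14
step 6: acc = 14
step 7: acc = 14
step 8: acc = 14
step 9: acc = 14
step 10: acc = 14
step 11: acc = 18
step 12: acc = 18
step 13: acc = 18
step 14: acc = 18
step 15: acc = 18
step 16: acc = 18
This matches the log at every step.

no error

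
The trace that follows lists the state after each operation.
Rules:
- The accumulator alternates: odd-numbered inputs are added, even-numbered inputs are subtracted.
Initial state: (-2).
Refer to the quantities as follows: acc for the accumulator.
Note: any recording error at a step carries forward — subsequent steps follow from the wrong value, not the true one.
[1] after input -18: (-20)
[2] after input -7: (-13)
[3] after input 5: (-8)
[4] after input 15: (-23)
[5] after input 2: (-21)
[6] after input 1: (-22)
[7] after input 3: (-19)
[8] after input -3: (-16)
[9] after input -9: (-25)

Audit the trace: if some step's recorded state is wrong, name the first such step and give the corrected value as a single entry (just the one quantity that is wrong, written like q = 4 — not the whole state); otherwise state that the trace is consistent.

no error

step 1: acc = -2 + -18 = -20 -> verified
step 2: acc = -20 - -7 = -13 -> same as recorded
step 3: acc = -13 + 5 = -8 -> same as recorded
step 4: acc = -8 - 15 = -23 -> agrees with the trace
step 5: acc = -23 + 2 = -21 -> exactly as logged
step 6: acc = -21 - 1 = -22 -> agrees with the trace
step 7: acc = -22 + 3 = -19 -> in agreement
step 8: acc = -19 - -3 = -16 -> checks out
step 9: acc = -16 + -9 = -25 -> in agreement
Every step is consistent.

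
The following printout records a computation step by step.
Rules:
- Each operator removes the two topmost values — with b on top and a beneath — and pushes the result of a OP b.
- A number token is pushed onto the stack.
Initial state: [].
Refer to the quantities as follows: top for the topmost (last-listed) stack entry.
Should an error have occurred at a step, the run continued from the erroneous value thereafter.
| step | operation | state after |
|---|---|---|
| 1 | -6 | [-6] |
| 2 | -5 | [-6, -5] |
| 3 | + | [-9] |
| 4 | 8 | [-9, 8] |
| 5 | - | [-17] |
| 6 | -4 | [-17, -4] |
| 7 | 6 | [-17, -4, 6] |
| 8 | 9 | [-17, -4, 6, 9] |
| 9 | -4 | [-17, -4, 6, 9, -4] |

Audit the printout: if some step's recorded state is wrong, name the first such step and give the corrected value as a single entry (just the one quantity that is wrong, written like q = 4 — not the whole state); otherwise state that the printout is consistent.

step 3, top = -11

1. push -6: top = -6 (in agreement)
2. push -5: top = -5 (checks out)
3. -6 + -5 = -11 (not what was recorded)
That makes step 3 the first incorrect line — top = -11 is what it should show.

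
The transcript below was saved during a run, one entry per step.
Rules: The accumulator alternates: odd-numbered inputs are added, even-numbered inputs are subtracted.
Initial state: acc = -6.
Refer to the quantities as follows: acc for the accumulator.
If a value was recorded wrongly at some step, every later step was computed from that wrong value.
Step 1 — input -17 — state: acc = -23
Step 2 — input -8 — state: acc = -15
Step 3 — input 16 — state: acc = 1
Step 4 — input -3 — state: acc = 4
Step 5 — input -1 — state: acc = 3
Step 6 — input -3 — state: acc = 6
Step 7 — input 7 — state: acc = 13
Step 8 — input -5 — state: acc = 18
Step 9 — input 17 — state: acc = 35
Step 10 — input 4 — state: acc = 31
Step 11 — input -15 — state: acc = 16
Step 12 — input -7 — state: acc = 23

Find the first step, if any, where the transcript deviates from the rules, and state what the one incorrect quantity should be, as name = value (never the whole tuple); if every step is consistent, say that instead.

Step 1: acc = -6 + -17 = -23 — same as recorded.
Step 2: acc = -23 - -8 = -15 — confirmed correct.
Step 3: acc = -15 + 16 = 1 — checks out.
Step 4: acc = 1 - -3 = 4 — agrees with the transcript.
Step 5: acc = 4 + -1 = 3 — consistent with the transcript.
Step 6: acc = 3 - -3 = 6 — no discrepancy.
Step 7: acc = 6 + 7 = 13 — confirmed correct.
Step 8: acc = 13 - -5 = 18 — verified.
Step 9: acc = 18 + 17 = 35 — matches.
Step 10: acc = 35 - 4 = 31 — in agreement.
Step 11: acc = 31 + -15 = 16 — verified.
Step 12: acc = 16 - -7 = 23 — checks out.
All entries verified; no error found.

no error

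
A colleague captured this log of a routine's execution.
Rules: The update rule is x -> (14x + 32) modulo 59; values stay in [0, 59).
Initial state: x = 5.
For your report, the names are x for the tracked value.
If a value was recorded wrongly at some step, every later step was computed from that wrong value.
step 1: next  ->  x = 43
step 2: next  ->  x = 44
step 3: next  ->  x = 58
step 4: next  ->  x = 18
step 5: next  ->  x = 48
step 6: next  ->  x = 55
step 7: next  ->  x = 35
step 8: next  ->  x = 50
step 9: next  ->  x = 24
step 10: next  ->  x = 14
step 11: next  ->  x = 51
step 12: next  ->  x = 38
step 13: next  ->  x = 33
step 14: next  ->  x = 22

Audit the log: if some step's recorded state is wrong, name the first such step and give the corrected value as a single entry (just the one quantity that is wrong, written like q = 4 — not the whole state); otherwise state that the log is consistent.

Recomputing the run from the initial state:
step 1: x = 43
step 2: x = 44
step 3: x = 58
step 4: x = 18
step 5: x = 48
step 6: x = 55
step 7: x = 35
step 8: x = 50
step 9: x = 24
step 10: x = 14
step 11: x = 51
step 12: x = 38
step 13: x = 33
step 14: x = 22
This matches the log at every step.

no error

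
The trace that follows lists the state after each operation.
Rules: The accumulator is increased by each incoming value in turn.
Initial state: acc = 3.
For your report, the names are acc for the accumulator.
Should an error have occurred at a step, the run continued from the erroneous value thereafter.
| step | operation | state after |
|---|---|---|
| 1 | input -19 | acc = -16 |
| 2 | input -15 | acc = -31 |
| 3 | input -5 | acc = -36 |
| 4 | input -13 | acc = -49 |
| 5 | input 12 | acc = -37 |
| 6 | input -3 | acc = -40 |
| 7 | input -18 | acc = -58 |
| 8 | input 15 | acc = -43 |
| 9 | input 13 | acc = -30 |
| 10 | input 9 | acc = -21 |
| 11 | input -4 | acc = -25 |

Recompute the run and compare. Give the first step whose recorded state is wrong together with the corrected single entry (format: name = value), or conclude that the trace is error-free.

no error

Recomputing the run from the initial state:
step 1: acc = -16
step 2: acc = -31
step 3: acc = -36
step 4: acc = -49
step 5: acc = -37
step 6: acc = -40
step 7: acc = -58
step 8: acc = -43
step 9: acc = -30
step 10: acc = -21
step 11: acc = -25
This matches the trace at every step.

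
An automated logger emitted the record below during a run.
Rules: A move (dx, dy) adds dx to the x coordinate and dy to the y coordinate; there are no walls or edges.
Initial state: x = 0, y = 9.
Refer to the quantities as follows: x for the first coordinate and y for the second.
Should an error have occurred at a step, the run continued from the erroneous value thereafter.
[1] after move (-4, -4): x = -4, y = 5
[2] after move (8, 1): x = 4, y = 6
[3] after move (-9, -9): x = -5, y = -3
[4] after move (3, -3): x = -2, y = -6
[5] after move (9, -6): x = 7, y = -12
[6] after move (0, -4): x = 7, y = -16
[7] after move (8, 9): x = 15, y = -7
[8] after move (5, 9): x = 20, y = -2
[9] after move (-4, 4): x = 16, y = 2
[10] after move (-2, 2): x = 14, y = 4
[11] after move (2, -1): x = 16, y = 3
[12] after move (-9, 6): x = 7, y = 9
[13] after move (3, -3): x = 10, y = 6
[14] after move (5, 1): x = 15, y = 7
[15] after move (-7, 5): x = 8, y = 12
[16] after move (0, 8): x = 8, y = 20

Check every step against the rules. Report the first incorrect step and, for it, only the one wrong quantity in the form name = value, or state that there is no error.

Step 1: x = 0 + (-4) = -4, y = 9 + (-4) = 5 — same as recorded.
Step 2: x = -4 + (8) = 4, y = 5 + (1) = 6 — verified.
Step 3: x = 4 + (-9) = -5, y = 6 + (-9) = -3 — exactly as logged.
Step 4: x = -5 + (3) = -2, y = -3 + (-3) = -6 — same as recorded.
Step 5: x = -2 + (9) = 7, y = -6 + (-6) = -12 — no discrepancy.
Step 6: x = 7 + (0) = 7, y = -12 + (-4) = -16 — matches.
Step 7: x = 7 + (8) = 15, y = -16 + (9) = -7 — same as recorded.
Step 8: x = 15 + (5) = 20, y = -7 + (9) = 2 — first mismatch against the record.
First incorrect step: 8; the correct value is y = 2.

step 8, y = 2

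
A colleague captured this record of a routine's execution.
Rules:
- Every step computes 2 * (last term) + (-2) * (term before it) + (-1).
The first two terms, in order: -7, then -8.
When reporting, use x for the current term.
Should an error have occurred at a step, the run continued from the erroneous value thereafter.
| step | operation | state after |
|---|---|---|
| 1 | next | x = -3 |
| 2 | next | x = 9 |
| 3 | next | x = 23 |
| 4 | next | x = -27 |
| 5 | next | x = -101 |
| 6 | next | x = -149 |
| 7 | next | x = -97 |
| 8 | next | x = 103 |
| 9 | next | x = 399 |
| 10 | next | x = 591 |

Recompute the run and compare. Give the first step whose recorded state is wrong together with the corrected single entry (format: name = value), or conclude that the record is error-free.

step 4, x = 27

Recomputing the run from the initial state:
step 1: x = -3
step 2: x = 9
step 3: x = 23
step 4: x = 27
step 5: x = 7
step 6: x = -41
step 7: x = -97
step 8: x = -113
step 9: x = -33
step 10: x = 159
The first disagreement with the record is at step 4, where the value should be x = 27.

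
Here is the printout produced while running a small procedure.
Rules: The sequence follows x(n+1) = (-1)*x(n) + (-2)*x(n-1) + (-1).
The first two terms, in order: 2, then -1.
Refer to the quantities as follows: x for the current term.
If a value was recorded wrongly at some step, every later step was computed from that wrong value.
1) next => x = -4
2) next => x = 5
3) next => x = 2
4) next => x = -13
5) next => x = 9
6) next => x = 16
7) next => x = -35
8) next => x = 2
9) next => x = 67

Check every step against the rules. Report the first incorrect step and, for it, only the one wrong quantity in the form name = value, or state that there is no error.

Step 1: x = -1*(-1) + (-2)*(2) + (-1) = -4 — checks out.
Step 2: x = -1*(-4) + (-2)*(-1) + (-1) = 5 — same as recorded.
Step 3: x = -1*(5) + (-2)*(-4) + (-1) = 2 — matches.
Step 4: x = -1*(2) + (-2)*(5) + (-1) = -13 — same as recorded.
Step 5: x = -1*(-13) + (-2)*(2) + (-1) = 8 — the printout has a different value.
Step 5 is the first one off; corrected, x = 8.

step 5, x = 8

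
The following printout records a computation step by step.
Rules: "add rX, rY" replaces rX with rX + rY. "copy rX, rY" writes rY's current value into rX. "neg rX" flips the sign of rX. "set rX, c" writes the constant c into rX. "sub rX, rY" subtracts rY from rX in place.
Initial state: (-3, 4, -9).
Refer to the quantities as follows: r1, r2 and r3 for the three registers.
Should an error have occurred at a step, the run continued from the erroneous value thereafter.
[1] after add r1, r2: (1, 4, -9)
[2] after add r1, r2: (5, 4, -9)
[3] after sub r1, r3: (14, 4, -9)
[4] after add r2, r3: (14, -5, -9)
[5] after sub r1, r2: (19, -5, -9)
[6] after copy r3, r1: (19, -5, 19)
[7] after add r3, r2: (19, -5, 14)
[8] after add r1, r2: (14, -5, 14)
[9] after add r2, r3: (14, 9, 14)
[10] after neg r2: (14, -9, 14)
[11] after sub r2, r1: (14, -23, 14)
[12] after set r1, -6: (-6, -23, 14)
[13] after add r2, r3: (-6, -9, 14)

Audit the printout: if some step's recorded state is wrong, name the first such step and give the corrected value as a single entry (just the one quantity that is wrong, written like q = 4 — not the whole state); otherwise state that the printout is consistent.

no error

Recomputing the run from the initial state:
step 1: r1 = 1, r2 = 4, r3 = -9
step 2: r1 = 5, r2 = 4, r3 = -9
step 3: r1 = 14, r2 = 4, r3 = -9
step 4: r1 = 14, r2 = -5, r3 = -9
step 5: r1 = 19, r2 = -5, r3 = -9
step 6: r1 = 19, r2 = -5, r3 = 19
step 7: r1 = 19, r2 = -5, r3 = 14
step 8: r1 = 14, r2 = -5, r3 = 14
step 9: r1 = 14, r2 = 9, r3 = 14
step 10: r1 = 14, r2 = -9, r3 = 14
step 11: r1 = 14, r2 = -23, r3 = 14
step 12: r1 = -6, r2 = -23, r3 = 14
step 13: r1 = -6, r2 = -9, r3 = 14
This matches the printout at every step.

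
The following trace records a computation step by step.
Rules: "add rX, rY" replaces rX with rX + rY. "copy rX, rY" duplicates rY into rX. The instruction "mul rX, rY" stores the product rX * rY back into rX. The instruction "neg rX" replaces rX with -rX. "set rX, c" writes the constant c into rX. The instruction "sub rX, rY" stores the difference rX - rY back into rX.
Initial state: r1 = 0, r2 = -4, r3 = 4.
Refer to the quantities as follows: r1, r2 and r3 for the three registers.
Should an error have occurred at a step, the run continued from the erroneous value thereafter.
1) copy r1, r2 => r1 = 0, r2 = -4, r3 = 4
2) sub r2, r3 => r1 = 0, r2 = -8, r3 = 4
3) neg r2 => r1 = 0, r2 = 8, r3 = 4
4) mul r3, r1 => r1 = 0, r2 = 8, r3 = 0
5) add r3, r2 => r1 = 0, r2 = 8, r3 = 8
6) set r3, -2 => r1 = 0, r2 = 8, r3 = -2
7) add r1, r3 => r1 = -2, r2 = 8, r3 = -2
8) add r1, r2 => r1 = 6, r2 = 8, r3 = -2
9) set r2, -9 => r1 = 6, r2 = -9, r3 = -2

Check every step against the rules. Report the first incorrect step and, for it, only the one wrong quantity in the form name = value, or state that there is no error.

step 1, r1 = -4

step 1: r1 = -4 -> the recorded entry deviates here
First deviation found at step 1; the corrected entry is r1 = -4.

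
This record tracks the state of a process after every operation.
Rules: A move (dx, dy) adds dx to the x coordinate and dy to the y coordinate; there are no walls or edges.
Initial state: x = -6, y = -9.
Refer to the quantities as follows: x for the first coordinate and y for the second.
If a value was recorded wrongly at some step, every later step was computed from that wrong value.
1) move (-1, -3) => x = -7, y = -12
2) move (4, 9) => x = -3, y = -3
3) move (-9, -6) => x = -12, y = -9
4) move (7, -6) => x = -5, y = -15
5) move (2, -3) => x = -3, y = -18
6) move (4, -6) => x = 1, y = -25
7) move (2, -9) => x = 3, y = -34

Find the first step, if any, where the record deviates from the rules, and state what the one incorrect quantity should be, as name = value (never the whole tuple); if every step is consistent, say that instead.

step 1: x = -6 + (-1) = -7, y = -9 + (-3) = -12 -> in agreement
step 2: x = -7 + (4) = -3, y = -12 + (9) = -3 -> consistent with the record
step 3: x = -3 + (-9) = -12, y = -3 + (-6) = -9 -> matches
step 4: x = -12 + (7) = -5, y = -9 + (-6) = -15 -> matches
step 5: x = -5 + (2) = -3, y = -15 + (-3) = -18 -> exactly as logged
step 6: x = -3 + (4) = 1, y = -18 + (-6) = -24 -> the recorded entry deviates here
So the first discrepancy is step 6, where the right value is y = -24.

step 6, y = -24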